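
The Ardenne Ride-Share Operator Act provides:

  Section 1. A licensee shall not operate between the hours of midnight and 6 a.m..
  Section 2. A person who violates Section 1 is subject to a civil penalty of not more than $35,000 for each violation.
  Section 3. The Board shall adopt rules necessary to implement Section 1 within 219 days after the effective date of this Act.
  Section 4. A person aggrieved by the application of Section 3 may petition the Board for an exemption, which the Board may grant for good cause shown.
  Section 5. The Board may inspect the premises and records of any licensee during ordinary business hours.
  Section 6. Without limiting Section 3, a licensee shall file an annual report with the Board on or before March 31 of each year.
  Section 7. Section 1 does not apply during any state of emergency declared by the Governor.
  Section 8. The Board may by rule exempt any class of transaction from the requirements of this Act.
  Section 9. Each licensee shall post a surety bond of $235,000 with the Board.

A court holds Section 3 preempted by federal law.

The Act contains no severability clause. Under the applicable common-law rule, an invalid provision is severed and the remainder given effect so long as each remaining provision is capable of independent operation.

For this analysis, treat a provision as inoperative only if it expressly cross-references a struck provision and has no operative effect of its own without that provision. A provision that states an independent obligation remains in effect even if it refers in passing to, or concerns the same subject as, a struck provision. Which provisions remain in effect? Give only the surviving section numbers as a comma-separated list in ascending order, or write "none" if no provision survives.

1, 2, 5, 6, 7, 8, 9

Section 3 is struck. The only function of Section 4 is the exemption procedure for Section 3, so it cannot stand once Section 3 is removed. Section 6 mentions Section 3 but its own obligation stands independently of Section 3, so Section 6 is not affected. With no severability clause, the stated default rule severs what cannot stand and enforces each remaining provision that can operate on its own. That leaves Section 1, Section 2, Section 5, Section 6, Section 7, Section 8, and Section 9 in effect.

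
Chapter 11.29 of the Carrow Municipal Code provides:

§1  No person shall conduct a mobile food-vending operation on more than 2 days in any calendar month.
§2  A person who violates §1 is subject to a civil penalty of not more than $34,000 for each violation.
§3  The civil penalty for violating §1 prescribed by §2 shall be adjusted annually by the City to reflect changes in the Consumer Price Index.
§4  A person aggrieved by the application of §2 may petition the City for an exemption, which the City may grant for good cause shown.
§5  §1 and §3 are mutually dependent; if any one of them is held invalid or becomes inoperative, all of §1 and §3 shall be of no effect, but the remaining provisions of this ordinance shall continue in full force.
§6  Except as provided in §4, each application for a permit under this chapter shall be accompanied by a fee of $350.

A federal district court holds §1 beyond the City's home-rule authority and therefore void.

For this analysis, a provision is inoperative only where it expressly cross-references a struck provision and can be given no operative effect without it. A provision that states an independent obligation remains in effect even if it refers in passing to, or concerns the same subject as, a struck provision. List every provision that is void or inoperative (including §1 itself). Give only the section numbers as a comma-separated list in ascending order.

1, 2, 3, 4

§1 is struck. §2 merely fixes the civil penalty for violating §1; with §1 gone it has nothing to operate on and falls away. §3 does nothing except set the indexation of the civil penalty for violating §1 by reference to §2; with §2 gone it has no independent effect and is inoperative. §4 has no operative effect of its own apart from §2 and is therefore inoperative. Although §6 refers to §4, its operative terms do not depend on §4, so it remains in effect. §5 declares §1 and §3 mutually dependent; since one of them has fallen, all of them are of no effect. The remainder continues in force under §5. That leaves §5 and §6 in effect.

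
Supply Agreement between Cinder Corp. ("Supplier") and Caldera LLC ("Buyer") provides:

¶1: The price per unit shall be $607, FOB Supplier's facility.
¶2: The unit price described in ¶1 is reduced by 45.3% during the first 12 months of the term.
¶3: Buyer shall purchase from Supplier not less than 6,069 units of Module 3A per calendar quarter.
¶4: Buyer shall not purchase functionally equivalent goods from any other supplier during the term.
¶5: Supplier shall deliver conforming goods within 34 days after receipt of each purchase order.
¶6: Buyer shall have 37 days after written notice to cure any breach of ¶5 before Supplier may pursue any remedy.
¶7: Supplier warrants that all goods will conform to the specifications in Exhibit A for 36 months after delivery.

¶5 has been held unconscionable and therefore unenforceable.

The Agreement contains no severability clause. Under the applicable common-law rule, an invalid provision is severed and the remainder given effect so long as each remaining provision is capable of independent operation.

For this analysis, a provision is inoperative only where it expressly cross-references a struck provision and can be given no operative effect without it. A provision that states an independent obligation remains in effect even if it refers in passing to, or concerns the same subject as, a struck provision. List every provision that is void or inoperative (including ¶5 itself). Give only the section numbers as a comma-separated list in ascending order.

5, 6

¶5 is struck. ¶6 has no operative effect of its own apart from ¶5 and is therefore inoperative. Under the stated default rule, only provisions that cannot operate independently fall away; the rest are enforced. ¶1, ¶2, ¶3, ¶4, and ¶7 remain in effect.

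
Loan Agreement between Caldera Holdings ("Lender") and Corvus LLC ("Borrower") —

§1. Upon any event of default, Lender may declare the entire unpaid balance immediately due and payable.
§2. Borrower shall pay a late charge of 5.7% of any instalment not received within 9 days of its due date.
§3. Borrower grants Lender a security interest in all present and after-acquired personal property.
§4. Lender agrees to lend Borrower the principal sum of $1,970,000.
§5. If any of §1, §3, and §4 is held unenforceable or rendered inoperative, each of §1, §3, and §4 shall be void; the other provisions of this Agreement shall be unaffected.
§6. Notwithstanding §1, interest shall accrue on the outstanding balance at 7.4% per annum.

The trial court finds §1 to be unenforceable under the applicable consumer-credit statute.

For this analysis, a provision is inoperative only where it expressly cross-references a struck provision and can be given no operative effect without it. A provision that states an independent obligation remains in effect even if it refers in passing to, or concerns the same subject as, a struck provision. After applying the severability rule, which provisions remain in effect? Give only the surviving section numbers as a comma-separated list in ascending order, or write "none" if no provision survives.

2, 5, 6

§1 is struck. §6 mentions §1 but its own obligation stands independently of §1, so §6 is not affected. No other provision's operative terms depend on §1. §5 declares §1, §3, and §4 mutually dependent; since one of them has fallen, all of them are of no effect. That brings down §3 and §4 as well. The remainder continues in force under §5. That leaves §2, §5, and §6 in effect.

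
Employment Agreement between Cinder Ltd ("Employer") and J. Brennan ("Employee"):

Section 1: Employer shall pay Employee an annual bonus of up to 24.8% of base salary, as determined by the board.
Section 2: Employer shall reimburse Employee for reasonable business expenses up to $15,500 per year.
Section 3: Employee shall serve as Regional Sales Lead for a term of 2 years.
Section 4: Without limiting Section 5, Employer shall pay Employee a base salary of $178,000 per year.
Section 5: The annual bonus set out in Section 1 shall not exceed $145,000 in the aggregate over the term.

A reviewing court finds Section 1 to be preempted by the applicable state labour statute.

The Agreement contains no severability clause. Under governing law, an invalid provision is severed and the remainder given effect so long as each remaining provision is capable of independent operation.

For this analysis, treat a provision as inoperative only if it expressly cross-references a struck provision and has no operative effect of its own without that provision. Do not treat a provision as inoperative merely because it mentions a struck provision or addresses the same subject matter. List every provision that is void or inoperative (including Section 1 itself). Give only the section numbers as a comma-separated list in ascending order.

Section 1 is struck. Section 5 has no operative effect of its own apart from Section 1 and is therefore inoperative. Section 4 mentions Section 5 but its own obligation stands independently of Section 5, so Section 4 is not affected. Under the stated default rule, only provisions that cannot operate independently fall away; the rest are enforced. The provisions still in force are Section 2, Section 3, and Section 4.

1, 5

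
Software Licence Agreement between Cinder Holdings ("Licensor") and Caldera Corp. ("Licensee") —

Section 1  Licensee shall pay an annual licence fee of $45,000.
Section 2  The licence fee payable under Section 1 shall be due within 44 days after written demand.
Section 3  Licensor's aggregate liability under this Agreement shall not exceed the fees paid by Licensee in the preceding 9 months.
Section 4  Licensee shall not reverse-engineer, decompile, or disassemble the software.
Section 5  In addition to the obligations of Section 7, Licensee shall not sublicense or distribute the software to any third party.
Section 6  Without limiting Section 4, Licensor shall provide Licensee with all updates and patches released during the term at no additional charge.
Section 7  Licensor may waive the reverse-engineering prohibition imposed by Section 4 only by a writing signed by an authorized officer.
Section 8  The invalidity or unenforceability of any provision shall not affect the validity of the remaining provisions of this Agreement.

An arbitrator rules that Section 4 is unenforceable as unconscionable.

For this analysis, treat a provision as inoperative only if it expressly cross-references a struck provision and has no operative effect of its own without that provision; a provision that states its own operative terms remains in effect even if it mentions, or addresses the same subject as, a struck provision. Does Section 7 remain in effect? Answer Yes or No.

No

Section 4 is struck. Section 7 has no operative effect of its own apart from Section 4 and is therefore inoperative. Although Section 6 refers to Section 4, its operative terms do not depend on Section 4, so it remains in effect. Although Section 5 refers to Section 7, its operative terms do not depend on Section 7, so it remains in effect. Under the severability clause in Section 8, the remaining provisions continue in force. Section 1, Section 2, Section 3, Section 5, Section 6, and Section 8 remain in effect. Section 7 is among the inoperative provisions, so the answer is no.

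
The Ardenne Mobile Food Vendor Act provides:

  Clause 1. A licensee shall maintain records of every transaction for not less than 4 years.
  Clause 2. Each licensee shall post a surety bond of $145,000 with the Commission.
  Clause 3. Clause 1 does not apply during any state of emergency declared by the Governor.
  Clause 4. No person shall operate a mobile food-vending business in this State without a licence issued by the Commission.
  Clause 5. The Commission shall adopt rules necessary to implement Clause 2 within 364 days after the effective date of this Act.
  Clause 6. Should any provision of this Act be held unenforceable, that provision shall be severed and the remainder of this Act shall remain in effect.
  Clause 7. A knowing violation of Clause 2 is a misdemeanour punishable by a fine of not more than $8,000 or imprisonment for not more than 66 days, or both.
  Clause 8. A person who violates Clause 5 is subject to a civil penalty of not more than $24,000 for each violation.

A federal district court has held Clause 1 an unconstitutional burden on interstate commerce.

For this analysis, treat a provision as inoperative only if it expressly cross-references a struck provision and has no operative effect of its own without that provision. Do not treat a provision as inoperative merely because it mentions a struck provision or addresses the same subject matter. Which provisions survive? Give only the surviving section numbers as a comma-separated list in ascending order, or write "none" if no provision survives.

Clause 1 is struck. Clause 3 has no operative effect of its own apart from Clause 1 and is therefore inoperative. Clause 6 is a severability clause and preserves every provision that can still be given independent effect. The provisions still in force are Clause 2, Clause 4, Clause 5, Clause 6, Clause 7, and Clause 8.

2, 4, 5, 6, 7, 8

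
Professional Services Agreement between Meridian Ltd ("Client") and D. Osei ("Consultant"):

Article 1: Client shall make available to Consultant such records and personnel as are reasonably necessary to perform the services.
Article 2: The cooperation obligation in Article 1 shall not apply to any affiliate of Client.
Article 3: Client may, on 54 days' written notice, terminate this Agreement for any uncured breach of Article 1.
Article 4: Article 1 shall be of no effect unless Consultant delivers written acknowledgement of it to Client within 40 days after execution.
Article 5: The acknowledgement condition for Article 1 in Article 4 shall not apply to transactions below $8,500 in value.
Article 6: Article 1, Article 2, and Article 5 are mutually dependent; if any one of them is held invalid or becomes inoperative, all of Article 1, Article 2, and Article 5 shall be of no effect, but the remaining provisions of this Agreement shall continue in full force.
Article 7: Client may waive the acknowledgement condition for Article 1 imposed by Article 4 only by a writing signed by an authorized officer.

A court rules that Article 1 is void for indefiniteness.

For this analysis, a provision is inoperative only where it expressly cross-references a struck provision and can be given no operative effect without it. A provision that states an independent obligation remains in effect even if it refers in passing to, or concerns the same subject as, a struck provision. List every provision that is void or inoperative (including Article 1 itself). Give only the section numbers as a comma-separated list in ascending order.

Article 1 is struck. Article 2 operates only by reference to Article 1, so it falls with Article 1. Article 3 has no operative effect of its own apart from Article 1 and is therefore inoperative. Article 4 has no operative effect of its own apart from Article 1 and is therefore inoperative. Article 5 does nothing except set the carve-out from the acknowledgement condition for Article 1 by reference to Article 4; with Article 4 gone it has no independent effect and is inoperative. Article 7 operates only by reference to Article 4, so it falls with Article 4. Article 6 declares Article 1, Article 2, and Article 5 mutually dependent; since one of them has fallen, all of them are of no effect. The remainder continues in force under Article 6. Only Article 6 remains in effect.

1, 2, 3, 4, 5, 7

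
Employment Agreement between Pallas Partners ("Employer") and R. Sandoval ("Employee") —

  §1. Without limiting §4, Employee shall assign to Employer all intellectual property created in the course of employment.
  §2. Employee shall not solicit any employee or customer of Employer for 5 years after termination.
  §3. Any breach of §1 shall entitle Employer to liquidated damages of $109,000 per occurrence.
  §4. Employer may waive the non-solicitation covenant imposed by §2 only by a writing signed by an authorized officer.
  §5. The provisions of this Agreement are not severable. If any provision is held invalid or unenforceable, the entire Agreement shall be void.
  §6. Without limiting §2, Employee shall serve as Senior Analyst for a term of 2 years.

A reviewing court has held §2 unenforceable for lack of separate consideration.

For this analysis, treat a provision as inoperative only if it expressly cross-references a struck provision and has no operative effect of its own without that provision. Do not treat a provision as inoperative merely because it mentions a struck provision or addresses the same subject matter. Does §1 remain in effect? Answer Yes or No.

No

§2 is struck. §4 operates only by reference to §2, so it falls with §2. §5 provides that the Agreement is not severable, so the invalidity of any one provision voids the entire Agreement. No provision of the Agreement survives. §1 is among the inoperative provisions, so the answer is no.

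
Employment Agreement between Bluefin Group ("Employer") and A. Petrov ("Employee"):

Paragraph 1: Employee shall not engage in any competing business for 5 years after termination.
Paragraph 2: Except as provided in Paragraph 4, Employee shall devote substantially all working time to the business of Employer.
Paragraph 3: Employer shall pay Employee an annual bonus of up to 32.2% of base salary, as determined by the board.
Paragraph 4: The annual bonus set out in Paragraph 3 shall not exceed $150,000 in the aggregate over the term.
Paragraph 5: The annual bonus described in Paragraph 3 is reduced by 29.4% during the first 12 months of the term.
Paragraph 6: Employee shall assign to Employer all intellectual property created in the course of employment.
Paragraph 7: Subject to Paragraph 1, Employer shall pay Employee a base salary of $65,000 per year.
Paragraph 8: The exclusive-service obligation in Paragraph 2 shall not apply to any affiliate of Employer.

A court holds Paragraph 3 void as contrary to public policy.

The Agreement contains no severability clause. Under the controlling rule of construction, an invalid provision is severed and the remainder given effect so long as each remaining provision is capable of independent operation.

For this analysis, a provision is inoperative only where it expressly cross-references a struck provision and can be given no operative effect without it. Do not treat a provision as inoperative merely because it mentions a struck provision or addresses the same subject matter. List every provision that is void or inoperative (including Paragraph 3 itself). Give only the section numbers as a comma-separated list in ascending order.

3, 4, 5

Paragraph 3 is struck. Paragraph 4 does nothing except set the aggregate cap on the annual bonus by reference to Paragraph 3; with Paragraph 3 gone it has no independent effect and is inoperative. Paragraph 5 does nothing except set the introductory reduction to the annual bonus by reference to Paragraph 3; with Paragraph 3 gone it has no independent effect and is inoperative. Paragraph 2 mentions Paragraph 4 but its own obligation stands independently of Paragraph 4, so Paragraph 2 is not affected. With no severability clause, the stated default rule severs what cannot stand and enforces each remaining provision that can operate on its own. The provisions still in force are Paragraph 1, Paragraph 2, Paragraph 6, Paragraph 7, and Paragraph 8.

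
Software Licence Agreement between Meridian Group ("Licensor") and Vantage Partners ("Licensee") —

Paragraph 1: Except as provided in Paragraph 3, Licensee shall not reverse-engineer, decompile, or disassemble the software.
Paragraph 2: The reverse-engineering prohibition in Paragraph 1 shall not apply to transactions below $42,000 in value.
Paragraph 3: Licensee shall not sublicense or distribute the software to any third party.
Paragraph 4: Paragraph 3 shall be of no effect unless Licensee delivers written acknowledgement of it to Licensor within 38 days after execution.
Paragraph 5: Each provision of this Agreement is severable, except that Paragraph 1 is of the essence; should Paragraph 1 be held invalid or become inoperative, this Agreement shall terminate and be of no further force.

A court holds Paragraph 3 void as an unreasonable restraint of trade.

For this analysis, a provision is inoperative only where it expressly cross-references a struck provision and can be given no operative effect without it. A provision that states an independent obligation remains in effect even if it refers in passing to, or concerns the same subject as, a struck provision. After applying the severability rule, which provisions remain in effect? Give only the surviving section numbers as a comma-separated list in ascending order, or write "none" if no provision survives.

Paragraph 3 is struck. The only function of Paragraph 4 is the acknowledgement condition for Paragraph 3, so it cannot stand once Paragraph 3 is removed. Although Paragraph 1 refers to Paragraph 3, its operative terms do not depend on Paragraph 3, so it remains in effect. Paragraph 5 makes Paragraph 1 an essential term, but Paragraph 1 is unaffected, so the severability proviso in Paragraph 5 preserves the remaining provisions. That leaves Paragraph 1, Paragraph 2, and Paragraph 5 in effect.

1, 2, 5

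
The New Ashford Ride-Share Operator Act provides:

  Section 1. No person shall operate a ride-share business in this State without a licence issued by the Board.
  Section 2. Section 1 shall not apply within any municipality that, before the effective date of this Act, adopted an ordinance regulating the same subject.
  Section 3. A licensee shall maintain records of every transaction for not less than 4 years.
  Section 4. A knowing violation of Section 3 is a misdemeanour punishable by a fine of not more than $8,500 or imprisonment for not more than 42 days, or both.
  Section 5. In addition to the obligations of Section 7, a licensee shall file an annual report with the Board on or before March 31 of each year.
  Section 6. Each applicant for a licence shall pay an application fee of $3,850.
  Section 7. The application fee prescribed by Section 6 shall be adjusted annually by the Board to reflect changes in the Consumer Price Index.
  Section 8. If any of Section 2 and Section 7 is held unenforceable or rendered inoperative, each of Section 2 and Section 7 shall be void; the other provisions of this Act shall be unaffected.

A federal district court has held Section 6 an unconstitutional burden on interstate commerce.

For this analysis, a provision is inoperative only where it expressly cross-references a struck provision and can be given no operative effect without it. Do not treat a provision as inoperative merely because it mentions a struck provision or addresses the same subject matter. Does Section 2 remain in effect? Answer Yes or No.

No

Section 6 is struck. Section 7 has no operative effect of its own apart from Section 6 and is therefore inoperative. Section 5 mentions Section 7 but its own obligation stands independently of Section 7, so Section 5 is not affected. Section 8 declares Section 2 and Section 7 mutually dependent; since one of them has fallen, all of them are of no effect. That brings down Section 2 as well. The remainder continues in force under Section 8. The provisions still in force are Section 1, Section 3, Section 4, Section 5, and Section 8. Section 2 is among the inoperative provisions, so the answer is no.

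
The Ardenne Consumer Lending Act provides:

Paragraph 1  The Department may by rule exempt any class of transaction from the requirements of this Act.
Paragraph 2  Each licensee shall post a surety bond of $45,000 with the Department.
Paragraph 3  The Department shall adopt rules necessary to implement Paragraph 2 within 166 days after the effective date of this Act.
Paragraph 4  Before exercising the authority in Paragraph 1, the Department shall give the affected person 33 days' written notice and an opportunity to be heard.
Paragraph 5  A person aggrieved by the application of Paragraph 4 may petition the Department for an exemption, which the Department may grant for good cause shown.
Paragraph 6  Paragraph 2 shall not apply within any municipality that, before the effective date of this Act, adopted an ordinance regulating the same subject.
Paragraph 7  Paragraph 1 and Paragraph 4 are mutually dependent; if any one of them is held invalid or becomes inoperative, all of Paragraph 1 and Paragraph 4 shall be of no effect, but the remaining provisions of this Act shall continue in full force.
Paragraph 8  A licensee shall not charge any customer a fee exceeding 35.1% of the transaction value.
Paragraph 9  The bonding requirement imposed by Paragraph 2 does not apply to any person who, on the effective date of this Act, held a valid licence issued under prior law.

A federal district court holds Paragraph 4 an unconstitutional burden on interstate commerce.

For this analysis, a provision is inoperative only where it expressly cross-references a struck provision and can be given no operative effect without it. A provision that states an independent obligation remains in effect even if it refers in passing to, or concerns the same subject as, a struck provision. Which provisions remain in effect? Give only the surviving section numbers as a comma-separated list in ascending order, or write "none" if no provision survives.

Paragraph 4 is struck. Paragraph 5 has no operative effect of its own apart from Paragraph 4 and is therefore inoperative. Paragraph 7 declares Paragraph 1 and Paragraph 4 mutually dependent; since one of them has fallen, all of them are of no effect. That brings down Paragraph 1 as well. The remainder continues in force under Paragraph 7. That leaves Paragraph 2, Paragraph 3, Paragraph 6, Paragraph 7, Paragraph 8, and Paragraph 9 in effect.

2, 3, 6, 7, 8, 9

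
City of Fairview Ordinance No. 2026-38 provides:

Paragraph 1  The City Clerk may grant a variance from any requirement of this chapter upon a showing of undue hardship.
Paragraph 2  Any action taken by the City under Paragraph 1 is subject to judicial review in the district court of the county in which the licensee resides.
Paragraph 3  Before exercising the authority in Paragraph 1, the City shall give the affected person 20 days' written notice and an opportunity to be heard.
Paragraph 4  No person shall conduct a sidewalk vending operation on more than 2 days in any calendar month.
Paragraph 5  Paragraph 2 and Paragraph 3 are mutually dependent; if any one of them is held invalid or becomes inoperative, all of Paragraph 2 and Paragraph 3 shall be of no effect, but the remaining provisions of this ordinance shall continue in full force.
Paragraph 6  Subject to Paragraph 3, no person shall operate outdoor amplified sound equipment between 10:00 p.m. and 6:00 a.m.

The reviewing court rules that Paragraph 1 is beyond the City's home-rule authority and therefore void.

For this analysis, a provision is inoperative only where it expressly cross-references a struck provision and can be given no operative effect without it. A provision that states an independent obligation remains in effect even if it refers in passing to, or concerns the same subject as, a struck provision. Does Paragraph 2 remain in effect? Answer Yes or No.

Paragraph 1 is struck. The only function of Paragraph 2 is the judicial-review right for Paragraph 1, so it cannot stand once Paragraph 1 is removed. Paragraph 3 has no operative effect of its own apart from Paragraph 1 and is therefore inoperative. Although Paragraph 6 refers to Paragraph 3, its operative terms do not depend on Paragraph 3, so it remains in effect. Paragraph 5 declares Paragraph 2 and Paragraph 3 mutually dependent; since one of them has fallen, all of them are of no effect. The remainder continues in force under Paragraph 5. The provisions still in force are Paragraph 4, Paragraph 5, and Paragraph 6. Paragraph 2 is among the inoperative provisions, so the answer is no.

No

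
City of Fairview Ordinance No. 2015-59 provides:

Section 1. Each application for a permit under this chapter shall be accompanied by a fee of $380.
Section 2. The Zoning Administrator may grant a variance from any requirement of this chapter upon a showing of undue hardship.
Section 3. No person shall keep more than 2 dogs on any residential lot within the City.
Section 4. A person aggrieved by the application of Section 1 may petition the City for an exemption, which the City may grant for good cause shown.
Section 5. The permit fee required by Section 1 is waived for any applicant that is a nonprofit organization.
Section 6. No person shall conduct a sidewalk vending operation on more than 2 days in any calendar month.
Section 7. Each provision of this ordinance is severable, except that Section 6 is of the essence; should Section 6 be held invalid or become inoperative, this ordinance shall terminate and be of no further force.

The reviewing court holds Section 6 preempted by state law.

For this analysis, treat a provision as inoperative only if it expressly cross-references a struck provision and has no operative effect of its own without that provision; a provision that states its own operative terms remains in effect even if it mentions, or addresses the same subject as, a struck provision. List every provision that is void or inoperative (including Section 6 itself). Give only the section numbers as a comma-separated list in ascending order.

Section 6 is struck. Nothing else in the ordinance is defined by reference to Section 6. Section 7 makes Section 6 an essential term, and Section 6 is the provision held invalid; under Section 7, the entire ordinance is therefore void. No provision of the ordinance survives.

1, 2, 3, 4, 5, 6, 7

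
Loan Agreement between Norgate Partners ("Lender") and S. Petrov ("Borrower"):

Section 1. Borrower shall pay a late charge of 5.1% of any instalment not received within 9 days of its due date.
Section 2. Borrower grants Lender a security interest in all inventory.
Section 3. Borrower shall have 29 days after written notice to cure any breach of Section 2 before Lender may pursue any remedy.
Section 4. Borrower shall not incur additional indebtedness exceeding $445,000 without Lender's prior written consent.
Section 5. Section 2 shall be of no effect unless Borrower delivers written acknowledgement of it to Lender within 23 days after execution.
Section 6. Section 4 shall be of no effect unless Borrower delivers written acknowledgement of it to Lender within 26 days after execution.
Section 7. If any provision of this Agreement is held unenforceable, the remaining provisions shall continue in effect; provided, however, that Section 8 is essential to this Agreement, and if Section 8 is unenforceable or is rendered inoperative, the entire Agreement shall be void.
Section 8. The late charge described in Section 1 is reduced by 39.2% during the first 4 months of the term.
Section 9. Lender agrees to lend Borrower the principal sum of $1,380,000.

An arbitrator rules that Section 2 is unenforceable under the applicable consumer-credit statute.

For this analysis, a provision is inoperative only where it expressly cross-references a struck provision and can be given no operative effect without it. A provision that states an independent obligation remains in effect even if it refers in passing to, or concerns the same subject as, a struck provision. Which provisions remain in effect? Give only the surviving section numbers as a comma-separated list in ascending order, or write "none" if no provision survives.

1, 4, 6, 7, 8, 9

Section 2 is struck. Section 3 has no operative effect of its own apart from Section 2 and is therefore inoperative. The only function of Section 5 is the acknowledgement condition for Section 2, so it cannot stand once Section 2 is removed. Section 7 makes Section 8 an essential term, but Section 8 is unaffected, so the severability proviso in Section 7 preserves the remaining provisions. Section 1, Section 4, Section 6, Section 7, Section 8, and Section 9 remain in effect.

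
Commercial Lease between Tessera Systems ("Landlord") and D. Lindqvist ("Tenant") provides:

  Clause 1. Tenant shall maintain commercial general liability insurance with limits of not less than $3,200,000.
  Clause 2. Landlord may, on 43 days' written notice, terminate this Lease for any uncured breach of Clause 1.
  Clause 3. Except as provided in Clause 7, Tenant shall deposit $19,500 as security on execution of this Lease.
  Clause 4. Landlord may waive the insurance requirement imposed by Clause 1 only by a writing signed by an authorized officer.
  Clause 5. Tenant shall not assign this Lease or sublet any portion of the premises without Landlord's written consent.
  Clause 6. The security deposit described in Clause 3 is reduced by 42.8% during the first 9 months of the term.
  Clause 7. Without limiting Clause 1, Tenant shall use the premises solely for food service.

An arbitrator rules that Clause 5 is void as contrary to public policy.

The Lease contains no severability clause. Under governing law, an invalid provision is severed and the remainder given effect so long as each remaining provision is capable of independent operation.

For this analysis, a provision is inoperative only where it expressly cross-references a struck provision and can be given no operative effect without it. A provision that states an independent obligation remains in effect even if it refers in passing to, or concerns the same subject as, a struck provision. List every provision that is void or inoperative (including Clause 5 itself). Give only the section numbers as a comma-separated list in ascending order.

5

Clause 5 is struck. No other provision's operative terms depend on Clause 5. With no severability clause, the stated default rule severs what cannot stand and enforces each remaining provision that can operate on its own. Clause 1, Clause 2, Clause 3, Clause 4, Clause 6, and Clause 7 remain in effect.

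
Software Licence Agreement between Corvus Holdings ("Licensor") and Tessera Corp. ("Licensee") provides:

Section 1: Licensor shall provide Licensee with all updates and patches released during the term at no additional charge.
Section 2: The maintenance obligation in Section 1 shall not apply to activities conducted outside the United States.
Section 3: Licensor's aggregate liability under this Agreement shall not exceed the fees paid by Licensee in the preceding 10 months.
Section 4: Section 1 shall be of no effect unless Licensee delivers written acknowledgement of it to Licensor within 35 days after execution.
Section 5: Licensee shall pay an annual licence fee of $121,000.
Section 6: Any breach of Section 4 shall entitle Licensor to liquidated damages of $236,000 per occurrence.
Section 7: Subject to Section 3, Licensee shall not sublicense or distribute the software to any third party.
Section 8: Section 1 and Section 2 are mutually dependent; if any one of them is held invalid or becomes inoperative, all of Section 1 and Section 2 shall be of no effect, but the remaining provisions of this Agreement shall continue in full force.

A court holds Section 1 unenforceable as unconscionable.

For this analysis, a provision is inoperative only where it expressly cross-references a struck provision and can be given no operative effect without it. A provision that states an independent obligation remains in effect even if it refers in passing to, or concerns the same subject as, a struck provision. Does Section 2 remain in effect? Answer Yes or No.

No

Section 1 is struck. The whole of Section 2 is the carve-out from the maintenance obligation, defined by reference to Section 1, so Section 2 cannot stand once Section 1 is removed. Section 4 merely fixes the acknowledgement condition for Section 1; with Section 1 gone it has nothing to operate on and falls away. Section 6 operates only by reference to Section 4, so it falls with Section 4. Section 8 declares Section 1 and Section 2 mutually dependent; since one of them has fallen, all of them are of no effect. The remainder continues in force under Section 8. That leaves Section 3, Section 5, Section 7, and Section 8 in effect. Section 2 is among the inoperative provisions, so the answer is no.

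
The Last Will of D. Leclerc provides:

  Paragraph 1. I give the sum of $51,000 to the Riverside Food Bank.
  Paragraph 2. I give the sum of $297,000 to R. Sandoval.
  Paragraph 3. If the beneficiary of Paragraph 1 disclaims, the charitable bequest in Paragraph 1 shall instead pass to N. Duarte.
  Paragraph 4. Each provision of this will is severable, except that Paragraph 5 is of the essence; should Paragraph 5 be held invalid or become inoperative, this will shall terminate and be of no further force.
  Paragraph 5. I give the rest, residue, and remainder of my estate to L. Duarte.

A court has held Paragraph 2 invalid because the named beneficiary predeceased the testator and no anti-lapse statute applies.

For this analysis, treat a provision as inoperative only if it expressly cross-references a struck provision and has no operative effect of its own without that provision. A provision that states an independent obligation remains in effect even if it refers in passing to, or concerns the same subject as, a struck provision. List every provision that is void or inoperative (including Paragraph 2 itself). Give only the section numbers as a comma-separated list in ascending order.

Paragraph 2 is struck. No other provision's operative terms depend on Paragraph 2. Paragraph 4 makes Paragraph 5 an essential term, but Paragraph 5 is unaffected, so the severability proviso in Paragraph 4 preserves the remaining provisions. The provisions still in force are Paragraph 1, Paragraph 3, Paragraph 4, and Paragraph 5.

2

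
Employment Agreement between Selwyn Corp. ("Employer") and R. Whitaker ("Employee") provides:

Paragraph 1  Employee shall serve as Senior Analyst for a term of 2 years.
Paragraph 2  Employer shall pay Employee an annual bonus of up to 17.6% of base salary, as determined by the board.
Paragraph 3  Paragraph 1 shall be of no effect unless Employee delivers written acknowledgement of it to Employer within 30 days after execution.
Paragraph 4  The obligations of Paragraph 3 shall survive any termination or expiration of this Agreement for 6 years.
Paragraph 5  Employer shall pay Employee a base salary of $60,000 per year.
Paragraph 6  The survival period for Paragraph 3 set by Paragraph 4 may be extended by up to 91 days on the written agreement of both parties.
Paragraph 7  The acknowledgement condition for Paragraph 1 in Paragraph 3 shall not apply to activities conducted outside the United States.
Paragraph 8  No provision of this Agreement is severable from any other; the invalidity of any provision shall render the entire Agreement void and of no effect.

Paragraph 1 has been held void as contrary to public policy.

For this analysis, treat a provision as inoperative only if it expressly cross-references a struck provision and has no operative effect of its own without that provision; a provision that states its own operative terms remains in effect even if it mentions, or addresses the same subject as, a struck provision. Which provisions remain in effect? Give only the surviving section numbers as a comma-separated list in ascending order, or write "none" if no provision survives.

Paragraph 1 is struck. Paragraph 3 has no operative effect of its own apart from Paragraph 1 and is therefore inoperative. Paragraph 4 merely fixes the survival period for Paragraph 3; with Paragraph 3 gone it has nothing to operate on and falls away. The whole of Paragraph 7 is the carve-out from the acknowledgement condition for Paragraph 1, defined by reference to Paragraph 3, so Paragraph 7 cannot stand once Paragraph 3 is removed. The whole of Paragraph 6 is the extension of the survival period for Paragraph 3, defined by reference to Paragraph 4, so Paragraph 6 cannot stand once Paragraph 4 is removed. Paragraph 8 provides that the Agreement is not severable, so the invalidity of any one provision voids the entire Agreement. No provision of the Agreement survives.

none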